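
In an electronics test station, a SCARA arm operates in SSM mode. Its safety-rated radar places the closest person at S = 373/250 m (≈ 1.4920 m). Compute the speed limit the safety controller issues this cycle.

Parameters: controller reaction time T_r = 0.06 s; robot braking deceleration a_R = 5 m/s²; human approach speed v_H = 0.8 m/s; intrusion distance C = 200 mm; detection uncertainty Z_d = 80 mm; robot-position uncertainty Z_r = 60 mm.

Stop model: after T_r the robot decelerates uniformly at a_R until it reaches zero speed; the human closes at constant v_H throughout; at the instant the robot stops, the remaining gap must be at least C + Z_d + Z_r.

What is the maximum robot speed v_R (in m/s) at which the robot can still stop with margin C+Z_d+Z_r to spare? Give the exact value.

at the boundary: (1/10)·v² + (11/50)·v + (-138/125) = 0
  disc = (11/50)² − 4·(1/10)·(-138/125) = 49/100 ; √disc = 7/10
  v_R = (−(11/50) + 7/10) / (2·(1/10)) = 12/5 m/s
check:
T_s = v_R/a_R = (12/5)/5 = 0.4800 s
robot covers v_R·T_r = 2.4000·0.0600 = 0.1440 m before braking
braking distance = 2.4000²/(2·5.0000) = 0.5760 m
person approaches 0.8000·(0.0600+0.4800) = 0.4320 m
margins: 0.2000+0.0800+0.0600 = 0.3400 m
sum ≈ 0.1440+0.5760+0.4320+0.3400 ≈ 1.4920 m = S ✓

v_R_max = 12/5 m/s = 2.4000 m/s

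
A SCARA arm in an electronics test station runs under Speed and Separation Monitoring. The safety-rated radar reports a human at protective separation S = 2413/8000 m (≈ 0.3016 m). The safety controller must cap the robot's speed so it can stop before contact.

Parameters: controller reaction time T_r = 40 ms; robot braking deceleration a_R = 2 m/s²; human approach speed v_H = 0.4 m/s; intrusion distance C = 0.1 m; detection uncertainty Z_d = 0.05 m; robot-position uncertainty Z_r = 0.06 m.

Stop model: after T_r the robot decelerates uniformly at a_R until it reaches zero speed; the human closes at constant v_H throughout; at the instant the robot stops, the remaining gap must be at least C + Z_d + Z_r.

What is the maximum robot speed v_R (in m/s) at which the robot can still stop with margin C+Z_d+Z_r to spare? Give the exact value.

v_R_max = 1/4 m/s = 0.2500 m/s

at the boundary: (1/4)·v² + (6/25)·v + (-121/1600) = 0
  disc = (6/25)² − 4·(1/4)·(-121/1600) = 5329/40000 ; √disc = 73/200
  v_R = (−(6/25) + 73/200) / (2·(1/4)) = 1/4 m/s
check:
braking lasts T_s = (1/4)/2 = 0.1250 s
robot covers v_R·T_r = 0.2500·0.0400 = 0.0100 m before braking
robot under decel: 0.2500²/(2·2.0000) = 0.0156 m
person approaches 0.4000·(0.0400+0.1250) = 0.0660 m
margins: 0.1000+0.0500+0.0600 = 0.2100 m
sum ≈ 0.0100+0.0156+0.0660+0.2100 ≈ 0.3016 m = S ✓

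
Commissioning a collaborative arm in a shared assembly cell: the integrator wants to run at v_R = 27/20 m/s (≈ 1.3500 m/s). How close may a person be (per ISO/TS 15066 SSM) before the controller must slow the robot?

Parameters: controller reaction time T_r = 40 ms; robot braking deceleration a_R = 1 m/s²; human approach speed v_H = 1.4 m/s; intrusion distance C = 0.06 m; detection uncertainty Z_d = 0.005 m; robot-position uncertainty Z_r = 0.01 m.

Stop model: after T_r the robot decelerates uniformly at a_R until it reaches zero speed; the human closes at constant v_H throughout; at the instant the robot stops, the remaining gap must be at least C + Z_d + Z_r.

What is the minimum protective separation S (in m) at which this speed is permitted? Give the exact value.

S_min = 2389/800 m = 2.9863 m

T_s = v_R/a_R = (27/20)/1 = 1.3500 s
reaction-phase robot travel = 1.3500·0.0400 = 0.0540 m
braking distance = 1.3500²/(2·1.0000) = 0.9113 m
human over T_r+T_s: 1.4000·(0.0400+1.3500) = 1.9460 m
C+Z_d+Z_r = 0.0600+0.0050+0.0100 = 0.0750 m
S_min ≈ 0.0540+0.9113+1.9460+0.0750  ⇒  S_min = 2389/800 m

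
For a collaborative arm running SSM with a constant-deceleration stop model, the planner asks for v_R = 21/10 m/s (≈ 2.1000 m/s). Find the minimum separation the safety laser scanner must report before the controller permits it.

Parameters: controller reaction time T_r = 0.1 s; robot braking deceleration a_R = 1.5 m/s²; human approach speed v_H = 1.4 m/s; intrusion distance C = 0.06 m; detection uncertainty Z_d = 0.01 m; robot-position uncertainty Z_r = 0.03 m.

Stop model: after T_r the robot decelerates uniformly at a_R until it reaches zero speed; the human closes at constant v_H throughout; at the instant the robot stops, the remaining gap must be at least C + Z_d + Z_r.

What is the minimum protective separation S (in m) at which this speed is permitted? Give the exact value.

S_min = 97/25 m = 3.8800 m

braking lasts T_s = (21/10)/(3/2) = 1.4000 s
robot covers v_R·T_r = 2.1000·0.1000 = 0.2100 m before braking
robot under decel: 2.1000²/(2·1.5000) = 1.4700 m
human over T_r+T_s: 1.4000·(0.1000+1.4000) = 2.1000 m
margins: 0.0600+0.0100+0.0300 = 0.1000 m
S_min ≈ 0.2100+1.4700+2.1000+0.1000  ⇒  S_min = 97/25 m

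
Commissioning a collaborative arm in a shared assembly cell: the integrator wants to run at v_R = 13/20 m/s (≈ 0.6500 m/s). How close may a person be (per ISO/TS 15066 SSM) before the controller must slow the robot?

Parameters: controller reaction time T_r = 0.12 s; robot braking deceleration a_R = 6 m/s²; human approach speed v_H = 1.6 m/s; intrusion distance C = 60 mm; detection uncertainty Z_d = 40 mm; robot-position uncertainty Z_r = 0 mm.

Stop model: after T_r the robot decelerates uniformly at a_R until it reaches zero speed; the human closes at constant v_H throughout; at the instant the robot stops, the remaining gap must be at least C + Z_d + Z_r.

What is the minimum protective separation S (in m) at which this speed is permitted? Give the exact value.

braking lasts T_s = (13/20)/6 = 0.1083 s
robot in T_r: 0.6500·0.1200 = 0.0780 m
robot covers 0.6500·0.1083 − ½·6.0000·0.1083² = 0.0352 m while stopping
human over T_r+T_s: 1.6000·(0.1200+0.1083) = 0.3653 m
margins: 0.0600+0.0400+0.0000 = 0.1000 m
S_min ≈ 0.0780+0.0352+0.3653+0.1000  ⇒  S_min = 2777/4800 m

S_min = 2777/4800 m = 0.5785 m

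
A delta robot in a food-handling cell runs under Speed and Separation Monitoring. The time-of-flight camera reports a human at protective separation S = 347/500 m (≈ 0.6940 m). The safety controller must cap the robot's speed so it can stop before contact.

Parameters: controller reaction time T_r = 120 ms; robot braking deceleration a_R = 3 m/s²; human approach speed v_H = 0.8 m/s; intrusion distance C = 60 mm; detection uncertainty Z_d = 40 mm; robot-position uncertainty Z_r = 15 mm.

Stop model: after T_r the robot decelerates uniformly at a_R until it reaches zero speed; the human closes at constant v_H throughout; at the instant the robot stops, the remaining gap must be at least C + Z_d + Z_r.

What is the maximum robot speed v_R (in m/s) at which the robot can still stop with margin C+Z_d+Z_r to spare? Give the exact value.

quadratic (1/6)·v² + (29/75)·v + (-483/1000) = 0
  disc = (29/75)² − 4·(1/6)·(-483/1000) = 10609/22500 ; √disc = 103/150
  v_R = (−(29/75) + 103/150) / (2·(1/6)) = 9/10 m/s
check:
T_s = v_R/a_R = (9/10)/3 = 0.3000 s
reaction-phase robot travel = 0.9000·0.1200 = 0.1080 m
robot covers 0.9000·0.3000 − ½·3.0000·0.3000² = 0.1350 m while stopping
person approaches 0.8000·(0.1200+0.3000) = 0.3360 m
C+Z_d+Z_r = 0.0600+0.0400+0.0150 = 0.1150 m
sum ≈ 0.1080+0.1350+0.3360+0.1150 ≈ 0.6940 m = S ✓

v_R_max = 9/10 m/s = 0.9000 m/s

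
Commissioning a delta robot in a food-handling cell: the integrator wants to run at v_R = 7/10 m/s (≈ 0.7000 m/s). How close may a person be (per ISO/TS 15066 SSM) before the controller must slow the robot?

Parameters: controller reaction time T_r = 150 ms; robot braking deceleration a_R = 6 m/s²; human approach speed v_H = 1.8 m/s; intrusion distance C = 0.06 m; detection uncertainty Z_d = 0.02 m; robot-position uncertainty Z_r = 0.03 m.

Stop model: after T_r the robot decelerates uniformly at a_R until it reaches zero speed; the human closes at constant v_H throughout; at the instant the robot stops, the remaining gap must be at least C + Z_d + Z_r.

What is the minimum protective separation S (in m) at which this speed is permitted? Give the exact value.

T_s = v_R/a_R = (7/10)/6 = 0.1167 s
robot in T_r: 0.7000·0.1500 = 0.1050 m
robot covers 0.7000·0.1167 − ½·6.0000·0.1167² = 0.0408 m while stopping
person approaches 1.8000·(0.1500+0.1167) = 0.4800 m
residual clearance needed = 0.0600+0.0200+0.0300 = 0.1100 m
S_min ≈ 0.1050+0.0408+0.4800+0.1100  ⇒  S_min = 883/1200 m

S_min = 883/1200 m = 0.7358 m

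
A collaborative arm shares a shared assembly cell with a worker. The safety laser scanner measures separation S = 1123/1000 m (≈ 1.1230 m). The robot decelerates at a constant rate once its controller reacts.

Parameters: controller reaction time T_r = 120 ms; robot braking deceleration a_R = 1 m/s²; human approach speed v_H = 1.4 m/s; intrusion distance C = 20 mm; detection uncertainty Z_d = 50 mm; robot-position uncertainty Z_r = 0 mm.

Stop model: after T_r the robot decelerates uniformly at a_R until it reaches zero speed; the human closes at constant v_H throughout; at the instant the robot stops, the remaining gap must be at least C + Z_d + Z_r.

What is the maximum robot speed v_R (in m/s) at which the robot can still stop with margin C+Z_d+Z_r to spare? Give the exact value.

v_R_max = 1/2 m/s = 0.5000 m/s

at the boundary: (1/2)·v² + (38/25)·v + (-177/200) = 0
  disc = (38/25)² − 4·(1/2)·(-177/200) = 10201/2500 ; √disc = 101/50
  v_R = (−(38/25) + 101/50) / (2·(1/2)) = 1/2 m/s
check:
T_s = v_R/a_R = (1/2)/1 = 0.5000 s
reaction-phase robot travel = 0.5000·0.1200 = 0.0600 m
braking distance = 0.5000²/(2·1.0000) = 0.1250 m
human over T_r+T_s: 1.4000·(0.1200+0.5000) = 0.8680 m
residual clearance needed = 0.0200+0.0500+0.0000 = 0.0700 m
sum ≈ 0.0600+0.1250+0.8680+0.0700 ≈ 1.1230 m = S ✓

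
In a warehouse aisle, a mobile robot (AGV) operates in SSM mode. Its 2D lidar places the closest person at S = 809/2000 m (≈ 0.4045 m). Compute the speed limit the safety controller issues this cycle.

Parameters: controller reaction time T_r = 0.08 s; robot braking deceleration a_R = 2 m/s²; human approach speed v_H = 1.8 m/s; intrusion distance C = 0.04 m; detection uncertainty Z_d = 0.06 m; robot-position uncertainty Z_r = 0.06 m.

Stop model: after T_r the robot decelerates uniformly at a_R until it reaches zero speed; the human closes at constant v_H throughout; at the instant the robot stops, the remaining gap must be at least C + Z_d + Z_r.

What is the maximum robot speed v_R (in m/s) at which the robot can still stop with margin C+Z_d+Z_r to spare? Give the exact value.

collect terms ⇒ (1/4)·v_R² + (49/50)·v_R + (-201/2000) = 0
  disc = (49/50)² − 4·(1/4)·(-201/2000) = 10609/10000 ; √disc = 103/100
  v_R = (−(49/50) + 103/100) / (2·(1/4)) = 1/10 m/s
check:
stop time T_s = (1/10)/2 = 0.0500 s
robot in T_r: 0.1000·0.0800 = 0.0080 m
braking distance = 0.1000²/(2·2.0000) = 0.0025 m
person approaches 1.8000·(0.0800+0.0500) = 0.2340 m
residual clearance needed = 0.0400+0.0600+0.0600 = 0.1600 m
sum ≈ 0.0080+0.0025+0.2340+0.1600 ≈ 0.4045 m = S ✓

v_R_max = 1/10 m/s = 0.1000 m/s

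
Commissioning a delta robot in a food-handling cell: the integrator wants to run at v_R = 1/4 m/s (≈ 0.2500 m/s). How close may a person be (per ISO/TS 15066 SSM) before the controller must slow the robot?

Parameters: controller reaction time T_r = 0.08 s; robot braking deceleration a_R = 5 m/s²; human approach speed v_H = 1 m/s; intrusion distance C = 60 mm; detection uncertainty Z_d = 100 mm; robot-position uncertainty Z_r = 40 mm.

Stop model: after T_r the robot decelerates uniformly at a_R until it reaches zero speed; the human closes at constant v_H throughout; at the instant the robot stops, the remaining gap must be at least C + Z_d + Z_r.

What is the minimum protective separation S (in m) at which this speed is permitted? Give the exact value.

stop time T_s = (1/4)/5 = 0.0500 s
robot in T_r: 0.2500·0.0800 = 0.0200 m
braking distance = 0.2500²/(2·5.0000) = 0.0063 m
human over T_r+T_s: 1.0000·(0.0800+0.0500) = 0.1300 m
margins: 0.0600+0.1000+0.0400 = 0.2000 m
S_min ≈ 0.0200+0.0063+0.1300+0.2000  ⇒  S_min = 57/160 m

S_min = 57/160 m = 0.3563 m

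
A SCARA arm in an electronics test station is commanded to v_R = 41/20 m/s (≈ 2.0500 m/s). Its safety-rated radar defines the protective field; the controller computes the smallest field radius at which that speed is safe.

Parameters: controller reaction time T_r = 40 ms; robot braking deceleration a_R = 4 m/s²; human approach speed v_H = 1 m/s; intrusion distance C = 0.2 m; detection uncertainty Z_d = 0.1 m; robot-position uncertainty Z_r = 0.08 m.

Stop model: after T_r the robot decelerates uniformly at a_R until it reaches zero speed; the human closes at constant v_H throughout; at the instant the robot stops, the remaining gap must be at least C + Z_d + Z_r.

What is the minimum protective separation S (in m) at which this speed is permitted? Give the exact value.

T_s = v_R/a_R = (41/20)/4 = 0.5125 s
reaction-phase robot travel = 2.0500·0.0400 = 0.0820 m
braking distance = 2.0500²/(2·4.0000) = 0.5253 m
person approaches 1.0000·(0.0400+0.5125) = 0.5525 m
C+Z_d+Z_r = 0.2000+0.1000+0.0800 = 0.3800 m
S_min ≈ 0.0820+0.5253+0.5525+0.3800  ⇒  S_min = 24637/16000 m

S_min = 24637/16000 m = 1.5398 m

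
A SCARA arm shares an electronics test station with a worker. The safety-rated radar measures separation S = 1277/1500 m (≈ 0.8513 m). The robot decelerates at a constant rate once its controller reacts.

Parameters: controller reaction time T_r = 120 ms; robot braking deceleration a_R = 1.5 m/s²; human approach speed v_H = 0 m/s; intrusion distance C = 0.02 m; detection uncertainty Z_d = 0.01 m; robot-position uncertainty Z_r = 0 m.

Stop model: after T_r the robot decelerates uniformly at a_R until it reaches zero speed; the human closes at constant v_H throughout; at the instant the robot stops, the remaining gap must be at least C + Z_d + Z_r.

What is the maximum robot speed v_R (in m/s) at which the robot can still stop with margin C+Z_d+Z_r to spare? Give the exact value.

v_R_max = 7/5 m/s = 1.4000 m/s

at the boundary: (1/3)·v² + (3/25)·v + (-308/375) = 0
  disc = (3/25)² − 4·(1/3)·(-308/375) = 6241/5625 ; √disc = 79/75
  v_R = (−(3/25) + 79/75) / (2·(1/3)) = 7/5 m/s
check:
T_s = v_R/a_R = (7/5)/(3/2) = 0.9333 s
robot in T_r: 1.4000·0.1200 = 0.1680 m
robot covers 1.4000·0.9333 − ½·1.5000·0.9333² = 0.6533 m while stopping
person approaches 0.0000·(0.1200+0.9333) = 0.0000 m
residual clearance needed = 0.0200+0.0100+0.0000 = 0.0300 m
sum ≈ 0.1680+0.6533+0.0000+0.0300 ≈ 0.8513 m = S ✓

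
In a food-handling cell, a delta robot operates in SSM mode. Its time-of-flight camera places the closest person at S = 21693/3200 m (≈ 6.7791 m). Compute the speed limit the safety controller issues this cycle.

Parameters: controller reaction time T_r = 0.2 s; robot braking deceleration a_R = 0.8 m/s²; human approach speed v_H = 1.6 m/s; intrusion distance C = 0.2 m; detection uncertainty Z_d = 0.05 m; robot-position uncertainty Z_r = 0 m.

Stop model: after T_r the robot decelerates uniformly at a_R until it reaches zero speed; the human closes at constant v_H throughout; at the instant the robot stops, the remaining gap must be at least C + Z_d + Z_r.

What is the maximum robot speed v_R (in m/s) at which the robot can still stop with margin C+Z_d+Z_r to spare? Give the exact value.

at the boundary: (5/8)·v² + (11/5)·v + (-19869/3200) = 0
  disc = (11/5)² − 4·(5/8)·(-19869/3200) = 130321/6400 ; √disc = 361/80
  v_R = (−(11/5) + 361/80) / (2·(5/8)) = 37/20 m/s
check:
stop time T_s = (37/20)/(4/5) = 2.3125 s
robot covers v_R·T_r = 1.8500·0.2000 = 0.3700 m before braking
braking distance = 1.8500²/(2·0.8000) = 2.1391 m
person approaches 1.6000·(0.2000+2.3125) = 4.0200 m
margins: 0.2000+0.0500+0.0000 = 0.2500 m
sum ≈ 0.3700+2.1391+4.0200+0.2500 ≈ 6.7791 m = S ✓

v_R_max = 37/20 m/s = 1.8500 m/s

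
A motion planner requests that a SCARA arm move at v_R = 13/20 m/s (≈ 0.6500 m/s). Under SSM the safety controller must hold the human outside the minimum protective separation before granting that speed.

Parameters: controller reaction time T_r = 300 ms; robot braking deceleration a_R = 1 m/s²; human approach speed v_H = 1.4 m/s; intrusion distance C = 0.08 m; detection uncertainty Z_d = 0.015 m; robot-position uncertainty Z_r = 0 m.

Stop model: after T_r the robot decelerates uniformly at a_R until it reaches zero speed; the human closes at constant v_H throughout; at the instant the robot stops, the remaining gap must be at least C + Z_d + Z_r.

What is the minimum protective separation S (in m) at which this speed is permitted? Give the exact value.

stop time T_s = (13/20)/1 = 0.6500 s
reaction-phase robot travel = 0.6500·0.3000 = 0.1950 m
robot under decel: 0.6500²/(2·1.0000) = 0.2112 m
human closes 1.4000·0.9500 = 1.3300 m
residual clearance needed = 0.0800+0.0150+0.0000 = 0.0950 m
S_min ≈ 0.1950+0.2112+1.3300+0.0950  ⇒  S_min = 293/160 m

S_min = 293/160 m = 1.8313 m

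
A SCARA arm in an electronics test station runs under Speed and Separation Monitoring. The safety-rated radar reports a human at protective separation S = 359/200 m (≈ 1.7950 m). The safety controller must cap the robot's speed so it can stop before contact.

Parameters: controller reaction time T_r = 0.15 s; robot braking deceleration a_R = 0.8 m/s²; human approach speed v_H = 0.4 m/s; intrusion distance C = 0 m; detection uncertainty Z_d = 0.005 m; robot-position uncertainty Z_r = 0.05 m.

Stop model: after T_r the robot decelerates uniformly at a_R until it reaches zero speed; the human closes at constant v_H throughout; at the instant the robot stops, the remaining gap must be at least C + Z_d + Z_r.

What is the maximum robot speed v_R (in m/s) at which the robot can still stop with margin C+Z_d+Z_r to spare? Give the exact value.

v_R_max = 6/5 m/s = 1.2000 m/s

quadratic (5/8)·v² + (13/20)·v + (-42/25) = 0
  disc = (13/20)² − 4·(5/8)·(-42/25) = 1849/400 ; √disc = 43/20
  v_R = (−(13/20) + 43/20) / (2·(5/8)) = 6/5 m/s
check:
braking lasts T_s = (6/5)/(4/5) = 1.5000 s
robot covers v_R·T_r = 1.2000·0.1500 = 0.1800 m before braking
braking distance = 1.2000²/(2·0.8000) = 0.9000 m
human closes 0.4000·1.6500 = 0.6600 m
margins: 0.0000+0.0050+0.0500 = 0.0550 m
sum ≈ 0.1800+0.9000+0.6600+0.0550 ≈ 1.7950 m = S ✓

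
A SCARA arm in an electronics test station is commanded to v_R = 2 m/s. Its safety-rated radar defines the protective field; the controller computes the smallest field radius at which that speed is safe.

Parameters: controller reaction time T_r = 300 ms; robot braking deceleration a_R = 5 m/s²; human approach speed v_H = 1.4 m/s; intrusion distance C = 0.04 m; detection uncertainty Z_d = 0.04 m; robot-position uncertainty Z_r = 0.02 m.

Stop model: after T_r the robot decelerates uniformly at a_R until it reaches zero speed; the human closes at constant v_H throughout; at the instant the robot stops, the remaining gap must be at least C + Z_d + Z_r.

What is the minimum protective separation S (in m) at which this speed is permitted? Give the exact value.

braking lasts T_s = 2/5 = 0.4000 s
robot covers v_R·T_r = 2.0000·0.3000 = 0.6000 m before braking
braking distance = 2.0000²/(2·5.0000) = 0.4000 m
person approaches 1.4000·(0.3000+0.4000) = 0.9800 m
residual clearance needed = 0.0400+0.0400+0.0200 = 0.1000 m
S_min ≈ 0.6000+0.4000+0.9800+0.1000  ⇒  S_min = 52/25 m

S_min = 52/25 m = 2.0800 m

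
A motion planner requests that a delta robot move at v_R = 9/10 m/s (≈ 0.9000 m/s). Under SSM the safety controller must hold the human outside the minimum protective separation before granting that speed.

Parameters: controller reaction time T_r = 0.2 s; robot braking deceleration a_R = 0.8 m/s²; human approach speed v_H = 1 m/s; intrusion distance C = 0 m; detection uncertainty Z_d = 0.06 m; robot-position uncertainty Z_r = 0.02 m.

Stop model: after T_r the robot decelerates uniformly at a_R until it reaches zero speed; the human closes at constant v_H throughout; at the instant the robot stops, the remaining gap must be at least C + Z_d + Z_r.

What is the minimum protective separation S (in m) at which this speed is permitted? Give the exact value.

S_min = 1673/800 m = 2.0913 m

T_s = v_R/a_R = (9/10)/(4/5) = 1.1250 s
reaction-phase robot travel = 0.9000·0.2000 = 0.1800 m
robot under decel: 0.9000²/(2·0.8000) = 0.5062 m
human closes 1.0000·1.3250 = 1.3250 m
margins: 0.0000+0.0600+0.0200 = 0.0800 m
S_min ≈ 0.1800+0.5062+1.3250+0.0800  ⇒  S_min = 1673/800 m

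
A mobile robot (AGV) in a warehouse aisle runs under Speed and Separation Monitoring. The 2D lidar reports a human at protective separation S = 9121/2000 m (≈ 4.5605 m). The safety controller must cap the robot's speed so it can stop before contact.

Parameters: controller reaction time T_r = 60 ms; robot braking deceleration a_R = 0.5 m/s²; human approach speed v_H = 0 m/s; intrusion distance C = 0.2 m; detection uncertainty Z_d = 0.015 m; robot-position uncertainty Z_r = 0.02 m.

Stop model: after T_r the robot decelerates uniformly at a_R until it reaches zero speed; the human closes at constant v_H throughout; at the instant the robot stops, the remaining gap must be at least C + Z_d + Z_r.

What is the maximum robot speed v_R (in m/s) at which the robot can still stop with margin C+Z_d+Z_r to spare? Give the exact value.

at the boundary: (1)·v² + (3/50)·v + (-8651/2000) = 0
  disc = (3/50)² − 4·(1)·(-8651/2000) = 10816/625 ; √disc = 104/25
  v_R = (−(3/50) + 104/25) / (2·(1)) = 41/20 m/s
check:
T_s = v_R/a_R = (41/20)/(1/2) = 4.1000 s
robot in T_r: 2.0500·0.0600 = 0.1230 m
robot covers 2.0500·4.1000 − ½·0.5000·4.1000² = 4.2025 m while stopping
human over T_r+T_s: 0.0000·(0.0600+4.1000) = 0.0000 m
margins: 0.2000+0.0150+0.0200 = 0.2350 m
sum ≈ 0.1230+4.2025+0.0000+0.2350 ≈ 4.5605 m = S ✓

v_R_max = 41/20 m/s = 2.0500 m/s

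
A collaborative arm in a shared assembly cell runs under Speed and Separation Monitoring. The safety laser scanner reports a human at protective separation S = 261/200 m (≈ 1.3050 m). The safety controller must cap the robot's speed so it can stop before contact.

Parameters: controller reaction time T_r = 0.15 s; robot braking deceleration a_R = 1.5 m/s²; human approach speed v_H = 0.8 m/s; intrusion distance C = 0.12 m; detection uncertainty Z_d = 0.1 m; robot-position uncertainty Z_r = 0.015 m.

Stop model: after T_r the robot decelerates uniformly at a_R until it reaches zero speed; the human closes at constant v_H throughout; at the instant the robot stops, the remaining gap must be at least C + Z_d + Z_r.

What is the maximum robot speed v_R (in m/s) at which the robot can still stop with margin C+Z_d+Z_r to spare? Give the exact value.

at the boundary: (1/3)·v² + (41/60)·v + (-19/20) = 0
  disc = (41/60)² − 4·(1/3)·(-19/20) = 6241/3600 ; √disc = 79/60
  v_R = (−(41/60) + 79/60) / (2·(1/3)) = 19/20 m/s
check:
braking lasts T_s = (19/20)/(3/2) = 0.6333 s
robot covers v_R·T_r = 0.9500·0.1500 = 0.1425 m before braking
robot covers 0.9500·0.6333 − ½·1.5000·0.6333² = 0.3008 m while stopping
person approaches 0.8000·(0.1500+0.6333) = 0.6267 m
margins: 0.1200+0.1000+0.0150 = 0.2350 m
sum ≈ 0.1425+0.3008+0.6267+0.2350 ≈ 1.3050 m = S ✓

v_R_max = 19/20 m/s = 0.9500 m/s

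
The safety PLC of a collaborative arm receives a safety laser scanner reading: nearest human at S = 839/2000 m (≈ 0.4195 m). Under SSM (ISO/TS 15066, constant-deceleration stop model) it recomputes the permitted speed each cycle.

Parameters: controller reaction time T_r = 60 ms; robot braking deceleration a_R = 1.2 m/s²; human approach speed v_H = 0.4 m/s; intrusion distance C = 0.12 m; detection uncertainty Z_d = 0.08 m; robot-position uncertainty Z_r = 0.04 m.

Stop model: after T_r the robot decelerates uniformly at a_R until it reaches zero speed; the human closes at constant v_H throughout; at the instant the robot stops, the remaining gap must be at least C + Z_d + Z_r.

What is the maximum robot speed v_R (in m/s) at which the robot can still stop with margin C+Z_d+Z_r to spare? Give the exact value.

v_R_max = 3/10 m/s = 0.3000 m/s

quadratic (5/12)·v² + (59/150)·v + (-311/2000) = 0
  disc = (59/150)² − 4·(5/12)·(-311/2000) = 37249/90000 ; √disc = 193/300
  v_R = (−(59/150) + 193/300) / (2·(5/12)) = 3/10 m/s
check:
T_s = v_R/a_R = (3/10)/(6/5) = 0.2500 s
reaction-phase robot travel = 0.3000·0.0600 = 0.0180 m
robot covers 0.3000·0.2500 − ½·1.2000·0.2500² = 0.0375 m while stopping
person approaches 0.4000·(0.0600+0.2500) = 0.1240 m
margins: 0.1200+0.0800+0.0400 = 0.2400 m
sum ≈ 0.0180+0.0375+0.1240+0.2400 ≈ 0.4195 m = S ✓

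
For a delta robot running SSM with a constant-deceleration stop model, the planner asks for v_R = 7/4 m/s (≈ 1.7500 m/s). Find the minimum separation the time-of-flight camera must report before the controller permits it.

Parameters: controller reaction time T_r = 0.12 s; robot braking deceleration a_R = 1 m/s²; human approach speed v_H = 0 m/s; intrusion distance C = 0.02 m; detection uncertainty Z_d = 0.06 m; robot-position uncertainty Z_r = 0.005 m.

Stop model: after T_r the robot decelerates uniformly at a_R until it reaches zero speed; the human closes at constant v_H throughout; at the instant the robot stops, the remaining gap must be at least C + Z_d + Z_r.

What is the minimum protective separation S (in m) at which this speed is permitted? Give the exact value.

S_min = 1461/800 m = 1.8262 m

braking lasts T_s = (7/4)/1 = 1.7500 s
robot covers v_R·T_r = 1.7500·0.1200 = 0.2100 m before braking
robot covers 1.7500·1.7500 − ½·1.0000·1.7500² = 1.5312 m while stopping
person approaches 0.0000·(0.1200+1.7500) = 0.0000 m
residual clearance needed = 0.0200+0.0600+0.0050 = 0.0850 m
S_min ≈ 0.2100+1.5312+0.0000+0.0850  ⇒  S_min = 1461/800 m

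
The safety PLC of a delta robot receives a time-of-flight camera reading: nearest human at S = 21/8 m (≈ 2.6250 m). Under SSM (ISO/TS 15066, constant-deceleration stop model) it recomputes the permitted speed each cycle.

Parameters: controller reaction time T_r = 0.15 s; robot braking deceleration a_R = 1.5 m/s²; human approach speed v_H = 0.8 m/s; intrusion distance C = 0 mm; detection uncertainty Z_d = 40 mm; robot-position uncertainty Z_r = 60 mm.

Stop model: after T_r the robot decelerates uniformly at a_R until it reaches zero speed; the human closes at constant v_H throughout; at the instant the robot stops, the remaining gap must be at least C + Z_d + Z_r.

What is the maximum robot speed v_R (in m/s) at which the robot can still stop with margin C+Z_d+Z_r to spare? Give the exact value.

at the boundary: (1/3)·v² + (41/60)·v + (-481/200) = 0
  disc = (41/60)² − 4·(1/3)·(-481/200) = 529/144 ; √disc = 23/12
  v_R = (−(41/60) + 23/12) / (2·(1/3)) = 37/20 m/s
check:
braking lasts T_s = (37/20)/(3/2) = 1.2333 s
robot in T_r: 1.8500·0.1500 = 0.2775 m
robot under decel: 1.8500²/(2·1.5000) = 1.1408 m
person approaches 0.8000·(0.1500+1.2333) = 1.1067 m
C+Z_d+Z_r = 0.0000+0.0400+0.0600 = 0.1000 m
sum ≈ 0.2775+1.1408+1.1067+0.1000 ≈ 2.6250 m = S ✓

v_R_max = 37/20 m/s = 1.8500 m/s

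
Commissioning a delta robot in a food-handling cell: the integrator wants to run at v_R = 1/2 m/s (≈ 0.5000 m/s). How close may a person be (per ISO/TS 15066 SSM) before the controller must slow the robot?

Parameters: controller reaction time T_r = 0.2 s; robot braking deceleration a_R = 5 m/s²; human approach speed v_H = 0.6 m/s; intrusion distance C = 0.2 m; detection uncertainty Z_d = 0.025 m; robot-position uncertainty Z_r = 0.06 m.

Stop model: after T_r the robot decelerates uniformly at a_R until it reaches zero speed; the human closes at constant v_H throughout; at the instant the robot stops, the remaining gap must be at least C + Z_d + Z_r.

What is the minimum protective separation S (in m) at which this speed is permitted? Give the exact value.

S_min = 59/100 m = 0.5900 m

stop time T_s = (1/2)/5 = 0.1000 s
robot in T_r: 0.5000·0.2000 = 0.1000 m
robot covers 0.5000·0.1000 − ½·5.0000·0.1000² = 0.0250 m while stopping
human over T_r+T_s: 0.6000·(0.2000+0.1000) = 0.1800 m
margins: 0.2000+0.0250+0.0600 = 0.2850 m
S_min ≈ 0.1000+0.0250+0.1800+0.2850  ⇒  S_min = 59/100 m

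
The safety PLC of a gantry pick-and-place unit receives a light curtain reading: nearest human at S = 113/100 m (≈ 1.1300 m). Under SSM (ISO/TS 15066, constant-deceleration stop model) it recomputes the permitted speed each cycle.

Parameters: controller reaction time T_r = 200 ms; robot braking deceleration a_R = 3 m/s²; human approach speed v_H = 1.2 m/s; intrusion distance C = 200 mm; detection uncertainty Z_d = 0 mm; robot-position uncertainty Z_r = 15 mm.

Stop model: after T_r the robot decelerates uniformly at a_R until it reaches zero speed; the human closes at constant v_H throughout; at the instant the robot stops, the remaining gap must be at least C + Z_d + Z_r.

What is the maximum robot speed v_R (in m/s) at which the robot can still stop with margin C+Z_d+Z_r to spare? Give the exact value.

v_R_max = 9/10 m/s = 0.9000 m/s

collect terms ⇒ (1/6)·v_R² + (3/5)·v_R + (-27/40) = 0
  disc = (3/5)² − 4·(1/6)·(-27/40) = 81/100 ; √disc = 9/10
  v_R = (−(3/5) + 9/10) / (2·(1/6)) = 9/10 m/s
check:
stop time T_s = (9/10)/3 = 0.3000 s
robot in T_r: 0.9000·0.2000 = 0.1800 m
braking distance = 0.9000²/(2·3.0000) = 0.1350 m
person approaches 1.2000·(0.2000+0.3000) = 0.6000 m
margins: 0.2000+0.0000+0.0150 = 0.2150 m
sum ≈ 0.1800+0.1350+0.6000+0.2150 ≈ 1.1300 m = S ✓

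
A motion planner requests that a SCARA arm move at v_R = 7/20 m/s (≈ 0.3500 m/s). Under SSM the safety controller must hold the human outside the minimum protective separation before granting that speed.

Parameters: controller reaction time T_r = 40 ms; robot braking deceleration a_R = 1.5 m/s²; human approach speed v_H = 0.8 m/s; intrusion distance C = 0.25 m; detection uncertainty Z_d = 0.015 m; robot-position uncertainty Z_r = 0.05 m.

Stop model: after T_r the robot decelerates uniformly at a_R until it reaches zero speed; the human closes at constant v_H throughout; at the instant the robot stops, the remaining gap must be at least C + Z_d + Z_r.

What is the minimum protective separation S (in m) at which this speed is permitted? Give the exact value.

S_min = 1177/2000 m = 0.5885 m

stop time T_s = (7/20)/(3/2) = 0.2333 s
reaction-phase robot travel = 0.3500·0.0400 = 0.0140 m
robot covers 0.3500·0.2333 − ½·1.5000·0.2333² = 0.0408 m while stopping
human over T_r+T_s: 0.8000·(0.0400+0.2333) = 0.2187 m
residual clearance needed = 0.2500+0.0150+0.0500 = 0.3150 m
S_min ≈ 0.0140+0.0408+0.2187+0.3150  ⇒  S_min = 1177/2000 m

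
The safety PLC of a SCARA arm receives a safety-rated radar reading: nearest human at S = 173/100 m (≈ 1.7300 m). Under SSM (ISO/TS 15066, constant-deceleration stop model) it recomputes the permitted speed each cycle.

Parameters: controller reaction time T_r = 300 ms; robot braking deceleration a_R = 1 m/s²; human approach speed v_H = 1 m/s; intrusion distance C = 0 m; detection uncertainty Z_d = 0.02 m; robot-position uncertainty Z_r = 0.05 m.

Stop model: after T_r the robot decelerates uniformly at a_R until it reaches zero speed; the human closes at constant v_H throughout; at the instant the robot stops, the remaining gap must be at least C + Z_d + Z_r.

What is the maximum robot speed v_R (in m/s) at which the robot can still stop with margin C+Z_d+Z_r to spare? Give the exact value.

v_R_max = 4/5 m/s = 0.8000 m/s

at the boundary: (1/2)·v² + (13/10)·v + (-34/25) = 0
  disc = (13/10)² − 4·(1/2)·(-34/25) = 441/100 ; √disc = 21/10
  v_R = (−(13/10) + 21/10) / (2·(1/2)) = 4/5 m/s
check:
braking lasts T_s = (4/5)/1 = 0.8000 s
reaction-phase robot travel = 0.8000·0.3000 = 0.2400 m
robot under decel: 0.8000²/(2·1.0000) = 0.3200 m
human closes 1.0000·1.1000 = 1.1000 m
margins: 0.0000+0.0200+0.0500 = 0.0700 m
sum ≈ 0.2400+0.3200+1.1000+0.0700 ≈ 1.7300 m = S ✓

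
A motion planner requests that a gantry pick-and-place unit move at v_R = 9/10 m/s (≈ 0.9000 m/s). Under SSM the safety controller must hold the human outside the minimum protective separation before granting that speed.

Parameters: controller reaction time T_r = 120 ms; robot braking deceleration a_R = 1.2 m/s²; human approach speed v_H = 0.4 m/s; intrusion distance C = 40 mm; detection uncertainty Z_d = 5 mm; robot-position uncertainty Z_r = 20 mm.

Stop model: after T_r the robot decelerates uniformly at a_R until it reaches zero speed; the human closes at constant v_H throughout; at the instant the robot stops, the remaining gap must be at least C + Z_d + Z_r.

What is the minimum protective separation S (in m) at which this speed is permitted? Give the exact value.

stop time T_s = (9/10)/(6/5) = 0.7500 s
robot covers v_R·T_r = 0.9000·0.1200 = 0.1080 m before braking
braking distance = 0.9000²/(2·1.2000) = 0.3375 m
person approaches 0.4000·(0.1200+0.7500) = 0.3480 m
C+Z_d+Z_r = 0.0400+0.0050+0.0200 = 0.0650 m
S_min ≈ 0.1080+0.3375+0.3480+0.0650  ⇒  S_min = 1717/2000 m

S_min = 1717/2000 m = 0.8585 m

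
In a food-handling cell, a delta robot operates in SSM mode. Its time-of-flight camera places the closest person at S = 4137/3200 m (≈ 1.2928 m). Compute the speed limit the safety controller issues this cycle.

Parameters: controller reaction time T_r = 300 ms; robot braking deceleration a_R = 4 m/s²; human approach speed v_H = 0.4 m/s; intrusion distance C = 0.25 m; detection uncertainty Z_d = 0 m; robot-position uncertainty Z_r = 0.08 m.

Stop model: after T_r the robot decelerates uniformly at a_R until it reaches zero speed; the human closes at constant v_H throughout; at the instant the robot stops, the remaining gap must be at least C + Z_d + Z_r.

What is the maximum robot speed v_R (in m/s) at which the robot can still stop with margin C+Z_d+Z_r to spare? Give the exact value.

v_R_max = 29/20 m/s = 1.4500 m/s

collect terms ⇒ (1/8)·v_R² + (2/5)·v_R + (-2697/3200) = 0
  disc = (2/5)² − 4·(1/8)·(-2697/3200) = 3721/6400 ; √disc = 61/80
  v_R = (−(2/5) + 61/80) / (2·(1/8)) = 29/20 m/s
check:
T_s = v_R/a_R = (29/20)/4 = 0.3625 s
reaction-phase robot travel = 1.4500·0.3000 = 0.4350 m
robot covers 1.4500·0.3625 − ½·4.0000·0.3625² = 0.2628 m while stopping
human over T_r+T_s: 0.4000·(0.3000+0.3625) = 0.2650 m
margins: 0.2500+0.0000+0.0800 = 0.3300 m
sum ≈ 0.4350+0.2628+0.2650+0.3300 ≈ 1.2928 m = S ✓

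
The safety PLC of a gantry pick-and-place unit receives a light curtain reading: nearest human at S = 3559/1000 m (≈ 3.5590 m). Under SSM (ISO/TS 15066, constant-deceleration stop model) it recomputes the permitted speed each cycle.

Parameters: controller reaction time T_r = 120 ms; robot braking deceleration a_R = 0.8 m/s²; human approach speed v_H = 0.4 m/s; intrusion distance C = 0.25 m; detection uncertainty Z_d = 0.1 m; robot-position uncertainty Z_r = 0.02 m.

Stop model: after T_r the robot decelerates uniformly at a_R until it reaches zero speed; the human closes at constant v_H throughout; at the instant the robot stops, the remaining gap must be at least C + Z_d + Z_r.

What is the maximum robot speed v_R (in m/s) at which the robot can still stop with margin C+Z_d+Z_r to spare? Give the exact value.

v_R_max = 9/5 m/s = 1.8000 m/s

quadratic (5/8)·v² + (31/50)·v + (-3141/1000) = 0
  disc = (31/50)² − 4·(5/8)·(-3141/1000) = 82369/10000 ; √disc = 287/100
  v_R = (−(31/50) + 287/100) / (2·(5/8)) = 9/5 m/s
check:
stop time T_s = (9/5)/(4/5) = 2.2500 s
robot in T_r: 1.8000·0.1200 = 0.2160 m
robot under decel: 1.8000²/(2·0.8000) = 2.0250 m
person approaches 0.4000·(0.1200+2.2500) = 0.9480 m
residual clearance needed = 0.2500+0.1000+0.0200 = 0.3700 m
sum ≈ 0.2160+2.0250+0.9480+0.3700 ≈ 3.5590 m = S ✓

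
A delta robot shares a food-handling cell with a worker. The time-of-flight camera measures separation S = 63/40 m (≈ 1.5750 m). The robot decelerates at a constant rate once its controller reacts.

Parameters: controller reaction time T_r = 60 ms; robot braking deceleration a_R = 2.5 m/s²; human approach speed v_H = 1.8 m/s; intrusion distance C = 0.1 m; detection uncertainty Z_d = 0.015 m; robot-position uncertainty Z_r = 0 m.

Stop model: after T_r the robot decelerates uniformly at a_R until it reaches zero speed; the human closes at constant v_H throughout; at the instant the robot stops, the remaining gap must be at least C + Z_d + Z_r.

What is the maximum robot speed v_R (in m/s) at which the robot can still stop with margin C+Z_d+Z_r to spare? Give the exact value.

at the boundary: (1/5)·v² + (39/50)·v + (-169/125) = 0
  disc = (39/50)² − 4·(1/5)·(-169/125) = 169/100 ; √disc = 13/10
  v_R = (−(39/50) + 13/10) / (2·(1/5)) = 13/10 m/s
check:
T_s = v_R/a_R = (13/10)/(5/2) = 0.5200 s
robot covers v_R·T_r = 1.3000·0.0600 = 0.0780 m before braking
robot covers 1.3000·0.5200 − ½·2.5000·0.5200² = 0.3380 m while stopping
person approaches 1.8000·(0.0600+0.5200) = 1.0440 m
margins: 0.1000+0.0150+0.0000 = 0.1150 m
sum ≈ 0.0780+0.3380+1.0440+0.1150 ≈ 1.5750 m = S ✓

v_R_max = 13/10 m/s = 1.3000 m/s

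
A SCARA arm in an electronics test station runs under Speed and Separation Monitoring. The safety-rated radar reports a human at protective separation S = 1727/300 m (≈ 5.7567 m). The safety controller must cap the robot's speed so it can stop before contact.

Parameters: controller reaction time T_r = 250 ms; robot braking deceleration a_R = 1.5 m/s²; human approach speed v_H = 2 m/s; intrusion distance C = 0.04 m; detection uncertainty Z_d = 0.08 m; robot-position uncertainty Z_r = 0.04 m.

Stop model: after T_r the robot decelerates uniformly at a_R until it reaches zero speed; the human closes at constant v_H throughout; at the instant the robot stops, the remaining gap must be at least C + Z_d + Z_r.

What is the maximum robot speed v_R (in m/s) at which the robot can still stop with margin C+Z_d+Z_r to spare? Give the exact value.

v_R_max = 11/5 m/s = 2.2000 m/s

at the boundary: (1/3)·v² + (19/12)·v + (-1529/300) = 0
  disc = (19/12)² − 4·(1/3)·(-1529/300) = 3721/400 ; √disc = 61/20
  v_R = (−(19/12) + 61/20) / (2·(1/3)) = 11/5 m/s
check:
stop time T_s = (11/5)/(3/2) = 1.4667 s
robot covers v_R·T_r = 2.2000·0.2500 = 0.5500 m before braking
robot under decel: 2.2000²/(2·1.5000) = 1.6133 m
person approaches 2.0000·(0.2500+1.4667) = 3.4333 m
C+Z_d+Z_r = 0.0400+0.0800+0.0400 = 0.1600 m
sum ≈ 0.5500+1.6133+3.4333+0.1600 ≈ 5.7567 m = S ✓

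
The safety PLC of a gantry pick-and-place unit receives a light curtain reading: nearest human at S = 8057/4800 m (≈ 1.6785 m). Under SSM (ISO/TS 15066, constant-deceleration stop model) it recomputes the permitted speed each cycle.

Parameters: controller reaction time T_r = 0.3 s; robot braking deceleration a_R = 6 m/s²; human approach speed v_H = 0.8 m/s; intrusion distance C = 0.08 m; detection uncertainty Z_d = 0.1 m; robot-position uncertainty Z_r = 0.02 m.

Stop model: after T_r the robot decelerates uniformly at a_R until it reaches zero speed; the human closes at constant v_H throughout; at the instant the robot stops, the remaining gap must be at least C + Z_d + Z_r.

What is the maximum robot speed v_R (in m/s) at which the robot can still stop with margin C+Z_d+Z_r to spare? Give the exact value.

at the boundary: (1/12)·v² + (13/30)·v + (-1189/960) = 0
  disc = (13/30)² − 4·(1/12)·(-1189/960) = 961/1600 ; √disc = 31/40
  v_R = (−(13/30) + 31/40) / (2·(1/12)) = 41/20 m/s
check:
stop time T_s = (41/20)/6 = 0.3417 s
reaction-phase robot travel = 2.0500·0.3000 = 0.6150 m
robot under decel: 2.0500²/(2·6.0000) = 0.3502 m
person approaches 0.8000·(0.3000+0.3417) = 0.5133 m
residual clearance needed = 0.0800+0.1000+0.0200 = 0.2000 m
sum ≈ 0.6150+0.3502+0.5133+0.2000 ≈ 1.6785 m = S ✓

v_R_max = 41/20 m/s = 2.0500 m/s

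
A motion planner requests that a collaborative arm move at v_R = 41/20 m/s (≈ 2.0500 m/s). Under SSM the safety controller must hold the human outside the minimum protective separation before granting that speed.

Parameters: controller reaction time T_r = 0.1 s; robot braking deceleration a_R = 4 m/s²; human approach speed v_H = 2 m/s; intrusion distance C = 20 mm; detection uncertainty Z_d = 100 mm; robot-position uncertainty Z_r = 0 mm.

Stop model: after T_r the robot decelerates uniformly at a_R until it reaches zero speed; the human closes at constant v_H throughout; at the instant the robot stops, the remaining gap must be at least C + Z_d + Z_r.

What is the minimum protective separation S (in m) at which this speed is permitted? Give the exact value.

braking lasts T_s = (41/20)/4 = 0.5125 s
robot in T_r: 2.0500·0.1000 = 0.2050 m
robot under decel: 2.0500²/(2·4.0000) = 0.5253 m
person approaches 2.0000·(0.1000+0.5125) = 1.2250 m
residual clearance needed = 0.0200+0.1000+0.0000 = 0.1200 m
S_min ≈ 0.2050+0.5253+1.2250+0.1200  ⇒  S_min = 6641/3200 m

S_min = 6641/3200 m = 2.0753 m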